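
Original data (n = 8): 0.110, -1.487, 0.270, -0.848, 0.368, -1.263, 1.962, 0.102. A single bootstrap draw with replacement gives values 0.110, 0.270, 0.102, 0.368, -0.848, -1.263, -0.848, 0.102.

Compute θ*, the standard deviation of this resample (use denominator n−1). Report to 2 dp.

Mean = -0.2509; sum of squared deviations = 2.7711
s² = 2.7711 / 7 = 0.3959
s = √0.3959 = 0.63

θ* = 0.63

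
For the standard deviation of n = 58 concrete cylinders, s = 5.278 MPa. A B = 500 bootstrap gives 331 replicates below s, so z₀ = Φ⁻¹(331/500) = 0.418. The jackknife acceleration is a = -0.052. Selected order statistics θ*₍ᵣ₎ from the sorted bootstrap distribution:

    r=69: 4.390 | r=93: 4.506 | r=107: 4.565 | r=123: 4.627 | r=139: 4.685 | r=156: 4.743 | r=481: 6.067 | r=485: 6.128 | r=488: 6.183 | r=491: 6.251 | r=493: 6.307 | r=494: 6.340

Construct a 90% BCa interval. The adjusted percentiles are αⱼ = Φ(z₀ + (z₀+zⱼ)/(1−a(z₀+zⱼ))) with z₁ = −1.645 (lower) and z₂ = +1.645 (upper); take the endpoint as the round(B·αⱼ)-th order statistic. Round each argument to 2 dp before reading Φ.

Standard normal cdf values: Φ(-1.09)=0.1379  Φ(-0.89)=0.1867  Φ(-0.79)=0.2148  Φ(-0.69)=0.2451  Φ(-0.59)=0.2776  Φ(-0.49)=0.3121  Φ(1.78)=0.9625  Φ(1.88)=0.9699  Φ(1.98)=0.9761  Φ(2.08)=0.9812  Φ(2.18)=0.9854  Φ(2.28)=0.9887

(4.506, 6.340)

Lower: z₀ + z₁ = 0.418 + (-1.645) = -1.227; 1 − a(z₀+z₁) = 1 − (-0.052)(-1.227) = 0.9362; argument = 0.418 + (-1.227)/0.9362 = -0.8926 → -0.89.
α₁ = Φ(-0.89) = 0.1867; rank = round(500 × 0.1867) = 93; θ*₍93₎ = 4.506.
Upper: z₀ + z₂ = 2.063; 1 − a(z₀+z₂) = 1.1073; argument = 2.2811 → 2.28; α₂ = 0.9887; rank = 494; θ*₍494₎ = 6.340.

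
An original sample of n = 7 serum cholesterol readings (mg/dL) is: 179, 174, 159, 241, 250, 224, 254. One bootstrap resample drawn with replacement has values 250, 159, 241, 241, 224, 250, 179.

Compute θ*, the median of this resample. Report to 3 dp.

θ* = 241.000

Sorted: 159, 179, 224, 241, 241, 250, 250
Median = middle value = 241.000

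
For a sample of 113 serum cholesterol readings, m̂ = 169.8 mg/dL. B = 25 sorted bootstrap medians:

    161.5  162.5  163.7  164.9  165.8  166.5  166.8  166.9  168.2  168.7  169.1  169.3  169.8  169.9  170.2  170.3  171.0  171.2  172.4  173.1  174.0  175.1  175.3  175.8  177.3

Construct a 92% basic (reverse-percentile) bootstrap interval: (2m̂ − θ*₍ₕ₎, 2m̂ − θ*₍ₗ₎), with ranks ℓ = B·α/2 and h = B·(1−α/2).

Percentile endpoints at ranks 1 and 24: θ*₍1₎ = 161.5, θ*₍24₎ = 175.8.
Basic interval reflects these around m̂:
  lower = 2 × 169.8 − 175.8 = 163.8
  upper = 2 × 169.8 − 161.5 = 178.1

(163.8, 178.1)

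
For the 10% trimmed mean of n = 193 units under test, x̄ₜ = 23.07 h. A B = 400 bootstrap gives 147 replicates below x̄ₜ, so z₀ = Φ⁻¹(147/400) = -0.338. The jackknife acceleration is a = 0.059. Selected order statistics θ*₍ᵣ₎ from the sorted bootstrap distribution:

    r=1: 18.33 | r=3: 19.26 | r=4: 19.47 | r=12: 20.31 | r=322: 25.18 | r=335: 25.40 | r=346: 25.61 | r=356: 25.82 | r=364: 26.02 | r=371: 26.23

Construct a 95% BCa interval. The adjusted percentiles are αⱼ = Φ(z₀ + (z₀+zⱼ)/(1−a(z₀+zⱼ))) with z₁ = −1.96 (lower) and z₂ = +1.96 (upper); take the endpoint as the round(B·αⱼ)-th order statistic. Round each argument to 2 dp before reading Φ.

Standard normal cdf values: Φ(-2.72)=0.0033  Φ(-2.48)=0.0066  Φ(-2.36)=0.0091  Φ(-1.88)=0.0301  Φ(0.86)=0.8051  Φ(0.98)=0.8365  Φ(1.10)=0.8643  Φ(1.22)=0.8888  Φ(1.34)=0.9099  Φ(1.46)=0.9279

(19.47, 26.23)

Lower: z₀ + z₁ = -0.338 + (-1.960) = -2.298; 1 − a(z₀+z₁) = 1 − (0.059)(-2.298) = 1.1356; argument = -0.338 + (-2.298)/1.1356 = -2.3616 → -2.36.
α₁ = Φ(-2.36) = 0.0091; rank = round(400 × 0.0091) = 4; θ*₍4₎ = 19.47.
Upper: z₀ + z₂ = 1.622; 1 − a(z₀+z₂) = 0.9043; argument = 1.4556 → 1.46; α₂ = 0.9279; rank = 371; θ*₍371₎ = 26.23.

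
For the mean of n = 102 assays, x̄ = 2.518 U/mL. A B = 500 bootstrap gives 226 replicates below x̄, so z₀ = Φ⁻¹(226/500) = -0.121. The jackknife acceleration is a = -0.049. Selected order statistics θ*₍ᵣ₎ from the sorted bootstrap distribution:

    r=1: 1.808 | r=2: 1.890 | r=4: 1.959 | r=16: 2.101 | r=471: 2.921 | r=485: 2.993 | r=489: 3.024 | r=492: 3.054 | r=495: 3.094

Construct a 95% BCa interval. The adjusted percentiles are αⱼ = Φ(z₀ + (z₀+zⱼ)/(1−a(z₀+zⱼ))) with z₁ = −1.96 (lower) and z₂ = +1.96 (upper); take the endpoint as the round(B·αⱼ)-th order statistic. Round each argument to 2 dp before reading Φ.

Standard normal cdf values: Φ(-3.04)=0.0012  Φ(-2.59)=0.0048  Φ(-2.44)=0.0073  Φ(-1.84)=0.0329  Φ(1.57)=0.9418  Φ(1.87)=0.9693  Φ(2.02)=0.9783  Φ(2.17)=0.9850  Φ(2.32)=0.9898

Lower: z₀ + z₁ = -0.121 + (-1.960) = -2.081; 1 − a(z₀+z₁) = 1 − (-0.049)(-2.081) = 0.8980; argument = -0.121 + (-2.081)/0.8980 = -2.4383 → -2.44.
α₁ = Φ(-2.44) = 0.0073; rank = round(500 × 0.0073) = 4; θ*₍4₎ = 1.959.
Upper: z₀ + z₂ = 1.839; 1 − a(z₀+z₂) = 1.0901; argument = 1.5660 → 1.57; α₂ = 0.9418; rank = 471; θ*₍471₎ = 2.921.

(1.959, 2.921)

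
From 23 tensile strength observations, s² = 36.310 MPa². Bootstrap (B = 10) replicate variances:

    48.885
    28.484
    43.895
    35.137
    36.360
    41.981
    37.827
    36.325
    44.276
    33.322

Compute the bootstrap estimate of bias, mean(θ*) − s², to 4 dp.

bias = +2.3392

mean(θ*) = (48.885 + 28.484 + 43.895 + 35.137 + 36.360 + 41.981 + 37.827 + 36.325 + 44.276 + 33.322) / 10 = 38.64920
bias = 38.64920 − 36.310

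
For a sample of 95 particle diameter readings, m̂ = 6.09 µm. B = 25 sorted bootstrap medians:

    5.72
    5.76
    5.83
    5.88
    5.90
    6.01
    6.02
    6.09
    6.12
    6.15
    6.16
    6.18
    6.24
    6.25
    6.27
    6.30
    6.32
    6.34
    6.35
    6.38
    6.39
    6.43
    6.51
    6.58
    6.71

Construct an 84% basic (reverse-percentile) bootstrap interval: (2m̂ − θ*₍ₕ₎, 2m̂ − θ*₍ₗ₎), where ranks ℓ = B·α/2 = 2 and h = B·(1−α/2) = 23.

Percentile endpoints at ranks 2 and 23: θ*₍2₎ = 5.76, θ*₍23₎ = 6.51.
Basic interval reflects these around m̂:
  lower = 2 × 6.09 − 6.51 = 5.67
  upper = 2 × 6.09 − 5.76 = 6.42

(5.67, 6.42)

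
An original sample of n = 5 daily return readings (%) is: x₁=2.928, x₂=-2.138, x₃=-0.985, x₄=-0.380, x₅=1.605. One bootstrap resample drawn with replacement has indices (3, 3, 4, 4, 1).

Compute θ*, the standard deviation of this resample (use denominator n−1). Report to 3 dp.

Resample values: -0.985, -0.985, -0.380, -0.380, 2.928.
Mean = 0.0396; sum of squared deviations = 10.7946
s² = 10.7946 / 4 = 2.6986
s = √2.6986 = 1.643

θ* = 1.643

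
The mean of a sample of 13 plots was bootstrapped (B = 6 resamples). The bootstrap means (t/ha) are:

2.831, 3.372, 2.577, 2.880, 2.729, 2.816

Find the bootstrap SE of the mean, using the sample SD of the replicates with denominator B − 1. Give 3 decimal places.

Bootstrap SE is the standard deviation of the 6 replicate means.
Mean of replicates: (2.831 + 3.372 + 2.577 + 2.880 + 2.729 + 2.816) / 6 = 17.2050 / 6 = 2.8675
Sum of squared deviations: (−0.0365)² + (+0.5045)² + (−0.2905)² + (+0.0125)² + (−0.1385)² + (−0.0515)² = 0.3622
Variance = 0.3622 / 5 = 0.0724
SE* = √0.0724

SE* = 0.269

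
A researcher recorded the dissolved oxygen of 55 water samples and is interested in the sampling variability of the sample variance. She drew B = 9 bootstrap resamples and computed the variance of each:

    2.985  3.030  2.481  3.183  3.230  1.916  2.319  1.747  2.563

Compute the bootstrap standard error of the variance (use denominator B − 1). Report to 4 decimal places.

SE* = 0.5431

Bootstrap SE is the standard deviation of the 9 replicate variances.
Mean of replicates: (2.985 + 3.030 + 2.481 + 3.183 + 3.230 + 1.916 + 2.319 + 1.747 + 2.563) / 9 = 23.45400 / 9 = 2.60600
Sum of squared deviations: (+0.37900)² + (+0.42400)² + (−0.12500)² + (+0.57700)² + (+0.62400)² + (−0.69000)² + (−0.28700)² + (−0.85900)² + (−0.04300)² = 2.35955
Variance = 2.35955 / 8 = 0.29494
SE* = √0.29494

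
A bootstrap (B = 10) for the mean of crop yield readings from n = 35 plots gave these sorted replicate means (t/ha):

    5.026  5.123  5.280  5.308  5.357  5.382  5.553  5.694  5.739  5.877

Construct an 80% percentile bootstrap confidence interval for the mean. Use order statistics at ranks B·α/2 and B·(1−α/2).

α = 0.20; lower rank = 10 × 0.100 = 1; upper rank = 10 × 0.900 = 9.
The 1st smallest replicate is 5.026; the 9th is 5.739.

(5.026, 5.739)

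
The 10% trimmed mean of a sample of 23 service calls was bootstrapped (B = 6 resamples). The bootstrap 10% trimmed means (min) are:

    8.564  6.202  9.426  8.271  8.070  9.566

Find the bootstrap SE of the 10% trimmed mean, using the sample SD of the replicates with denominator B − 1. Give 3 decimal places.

SE* = 1.215

Bootstrap SE is the standard deviation of the 6 replicate 10% trimmed means.
Mean of replicates: (8.564 + 6.202 + 9.426 + 8.271 + 8.070 + 9.566) / 6 = 50.0990 / 6 = 8.3498
Sum of squared deviations: (+0.2142)² + (−2.1478)² + (+1.0762)² + (−0.0788)² + (−0.2798)² + (+1.2162)² = 7.3808
Variance = 7.3808 / 5 = 1.4762
SE* = √1.4762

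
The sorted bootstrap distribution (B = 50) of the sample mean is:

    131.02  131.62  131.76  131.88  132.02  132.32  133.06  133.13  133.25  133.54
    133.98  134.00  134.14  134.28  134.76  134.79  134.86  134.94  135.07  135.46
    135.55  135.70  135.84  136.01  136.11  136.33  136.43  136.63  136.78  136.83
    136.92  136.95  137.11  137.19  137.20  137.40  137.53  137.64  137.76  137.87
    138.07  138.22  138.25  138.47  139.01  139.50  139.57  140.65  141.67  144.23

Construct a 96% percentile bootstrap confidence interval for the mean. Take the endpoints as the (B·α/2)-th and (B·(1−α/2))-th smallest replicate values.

(131.02, 141.67)

α = 0.04; lower rank = 50 × 0.020 = 1; upper rank = 50 × 0.980 = 49.
The 1st smallest replicate is 131.02; the 49th is 141.67.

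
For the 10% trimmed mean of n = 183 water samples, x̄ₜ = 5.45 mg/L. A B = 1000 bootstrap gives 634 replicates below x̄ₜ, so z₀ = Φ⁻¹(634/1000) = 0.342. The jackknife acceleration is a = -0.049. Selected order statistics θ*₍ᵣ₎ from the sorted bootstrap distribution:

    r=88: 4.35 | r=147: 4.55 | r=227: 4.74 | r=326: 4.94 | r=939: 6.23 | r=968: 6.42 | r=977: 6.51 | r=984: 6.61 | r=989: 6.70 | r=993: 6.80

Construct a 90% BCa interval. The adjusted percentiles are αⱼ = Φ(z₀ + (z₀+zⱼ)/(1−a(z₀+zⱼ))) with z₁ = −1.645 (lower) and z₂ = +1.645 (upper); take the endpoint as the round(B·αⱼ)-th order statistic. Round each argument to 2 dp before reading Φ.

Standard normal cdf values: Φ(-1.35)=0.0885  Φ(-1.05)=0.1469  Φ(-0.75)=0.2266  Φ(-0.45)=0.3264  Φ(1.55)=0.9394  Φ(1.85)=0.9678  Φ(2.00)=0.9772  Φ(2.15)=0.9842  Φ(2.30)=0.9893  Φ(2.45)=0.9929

(4.55, 6.61)

Lower: z₀ + z₁ = 0.342 + (-1.645) = -1.303; 1 − a(z₀+z₁) = 1 − (-0.049)(-1.303) = 0.9362; argument = 0.342 + (-1.303)/0.9362 = -1.0499 → -1.05.
α₁ = Φ(-1.05) = 0.1469; rank = round(1000 × 0.1469) = 147; θ*₍147₎ = 4.55.
Upper: z₀ + z₂ = 1.987; 1 − a(z₀+z₂) = 1.0974; argument = 2.1527 → 2.15; α₂ = 0.9842; rank = 984; θ*₍984₎ = 6.61.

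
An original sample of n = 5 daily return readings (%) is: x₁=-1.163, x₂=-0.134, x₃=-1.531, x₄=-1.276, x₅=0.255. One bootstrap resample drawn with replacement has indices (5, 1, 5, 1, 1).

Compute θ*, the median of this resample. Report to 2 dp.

θ* = -1.16

Resample values: 0.255, -1.163, 0.255, -1.163, -1.163.
Sorted: -1.163, -1.163, -1.163, 0.255, 0.255
Median = middle value = -1.16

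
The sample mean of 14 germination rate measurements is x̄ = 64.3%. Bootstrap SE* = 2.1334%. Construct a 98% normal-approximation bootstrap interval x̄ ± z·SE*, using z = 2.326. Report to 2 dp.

(59.34, 69.26)

Margin = 2.326 × 2.1334 = 4.962
Interval: 64.3 ± 4.962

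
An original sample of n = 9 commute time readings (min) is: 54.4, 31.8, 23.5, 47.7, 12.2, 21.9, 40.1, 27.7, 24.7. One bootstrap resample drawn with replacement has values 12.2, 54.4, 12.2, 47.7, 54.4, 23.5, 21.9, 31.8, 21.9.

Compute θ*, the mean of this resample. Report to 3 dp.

Mean = (12.2 + 54.4 + 12.2 + 47.7 + 54.4 + 23.5 + 21.9 + 31.8 + 21.9) / 9 = 280.00 / 9 = 31.111

θ* = 31.111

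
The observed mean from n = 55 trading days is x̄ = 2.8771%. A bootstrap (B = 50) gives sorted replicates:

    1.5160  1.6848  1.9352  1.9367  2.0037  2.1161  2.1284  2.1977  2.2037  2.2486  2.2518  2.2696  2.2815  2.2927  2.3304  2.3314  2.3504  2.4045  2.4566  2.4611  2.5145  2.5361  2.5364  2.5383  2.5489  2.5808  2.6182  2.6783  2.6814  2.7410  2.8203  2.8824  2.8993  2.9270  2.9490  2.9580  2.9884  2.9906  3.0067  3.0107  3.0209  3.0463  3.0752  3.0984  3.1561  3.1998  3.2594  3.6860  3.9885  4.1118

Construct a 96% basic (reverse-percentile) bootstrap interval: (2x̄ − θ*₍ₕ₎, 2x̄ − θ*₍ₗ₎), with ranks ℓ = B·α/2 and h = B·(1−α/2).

(1.7657, 4.2382)

Percentile endpoints at ranks 1 and 49: θ*₍1₎ = 1.5160, θ*₍49₎ = 3.9885.
Basic interval reflects these around x̄:
  lower = 2 × 2.8771 − 3.9885 = 1.7657
  upper = 2 × 2.8771 − 1.5160 = 4.2382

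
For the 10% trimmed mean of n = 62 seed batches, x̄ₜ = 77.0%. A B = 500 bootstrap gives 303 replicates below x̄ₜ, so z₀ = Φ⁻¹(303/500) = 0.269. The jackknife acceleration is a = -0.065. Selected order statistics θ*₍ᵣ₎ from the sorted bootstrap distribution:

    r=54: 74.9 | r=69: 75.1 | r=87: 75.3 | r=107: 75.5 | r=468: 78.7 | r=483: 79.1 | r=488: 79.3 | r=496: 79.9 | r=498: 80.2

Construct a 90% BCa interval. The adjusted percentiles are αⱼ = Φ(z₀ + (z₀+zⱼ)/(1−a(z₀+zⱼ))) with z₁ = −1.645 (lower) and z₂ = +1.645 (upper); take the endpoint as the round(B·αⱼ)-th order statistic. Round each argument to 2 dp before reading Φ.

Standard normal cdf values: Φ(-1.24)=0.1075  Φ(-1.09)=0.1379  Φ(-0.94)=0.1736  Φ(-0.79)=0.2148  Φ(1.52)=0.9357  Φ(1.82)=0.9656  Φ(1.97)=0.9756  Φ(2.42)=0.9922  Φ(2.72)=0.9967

(74.9, 79.3)

Lower: z₀ + z₁ = 0.269 + (-1.645) = -1.376; 1 − a(z₀+z₁) = 1 − (-0.065)(-1.376) = 0.9106; argument = 0.269 + (-1.376)/0.9106 = -1.2422 → -1.24.
α₁ = Φ(-1.24) = 0.1075; rank = round(500 × 0.1075) = 54; θ*₍54₎ = 74.9.
Upper: z₀ + z₂ = 1.914; 1 − a(z₀+z₂) = 1.1244; argument = 1.9712 → 1.97; α₂ = 0.9756; rank = 488; θ*₍488₎ = 79.3.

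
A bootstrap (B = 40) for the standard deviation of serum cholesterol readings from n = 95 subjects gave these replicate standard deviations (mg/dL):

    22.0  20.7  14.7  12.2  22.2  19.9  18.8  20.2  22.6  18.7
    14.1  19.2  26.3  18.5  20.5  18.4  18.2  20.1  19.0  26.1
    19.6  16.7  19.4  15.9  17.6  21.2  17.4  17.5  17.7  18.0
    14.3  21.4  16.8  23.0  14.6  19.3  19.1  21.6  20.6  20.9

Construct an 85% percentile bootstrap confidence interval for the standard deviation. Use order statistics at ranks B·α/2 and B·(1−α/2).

(14.3, 22.6)

Sorted replicates: 12.2, 14.1, 14.3, 14.6, 14.7, 15.9, 16.7, 16.8, 17.4, 17.5, 17.6, 17.7, 18.0, 18.2, 18.4, 18.5, 18.7, 18.8, 19.0, 19.1, 19.2, 19.3, 19.4, 19.6, 19.9, 20.1, 20.2, 20.5, 20.6, 20.7, 20.9, 21.2, 21.4, 21.6, 22.0, 22.2, 22.6, 23.0, 26.1, 26.3
α = 0.15; lower rank = 40 × 0.075 = 3; upper rank = 40 × 0.925 = 37.
The 3rd smallest replicate is 14.3; the 37th is 22.6.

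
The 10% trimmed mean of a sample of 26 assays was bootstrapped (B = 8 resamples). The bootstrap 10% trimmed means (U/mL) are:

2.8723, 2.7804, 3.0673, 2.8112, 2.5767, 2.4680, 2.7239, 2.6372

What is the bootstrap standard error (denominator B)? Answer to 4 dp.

SE* = 0.1742

Bootstrap SE is the standard deviation of the 8 replicate 10% trimmed means.
Mean of replicates: (2.8723 + 2.7804 + 3.0673 + 2.8112 + 2.5767 + 2.4680 + 2.7239 + 2.6372) / 8 = 21.93700 / 8 = 2.74213
Sum of squared deviations: (+0.13017)² + (+0.03828)² + (+0.32517)² + (+0.06907)² + (−0.16542)² + (−0.27413)² + (−0.01823)² + (−0.10493)² = 0.24277
Variance = 0.24277 / 8 = 0.03035
SE* = √0.03035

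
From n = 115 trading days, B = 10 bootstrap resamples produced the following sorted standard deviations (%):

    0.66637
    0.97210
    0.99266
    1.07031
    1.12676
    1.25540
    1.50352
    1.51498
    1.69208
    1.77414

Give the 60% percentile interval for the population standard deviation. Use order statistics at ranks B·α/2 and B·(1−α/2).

α = 0.40; lower rank = 10 × 0.200 = 2; upper rank = 10 × 0.800 = 8.
The 2nd smallest replicate is 0.97210; the 8th is 1.51498.

(0.97210, 1.51498)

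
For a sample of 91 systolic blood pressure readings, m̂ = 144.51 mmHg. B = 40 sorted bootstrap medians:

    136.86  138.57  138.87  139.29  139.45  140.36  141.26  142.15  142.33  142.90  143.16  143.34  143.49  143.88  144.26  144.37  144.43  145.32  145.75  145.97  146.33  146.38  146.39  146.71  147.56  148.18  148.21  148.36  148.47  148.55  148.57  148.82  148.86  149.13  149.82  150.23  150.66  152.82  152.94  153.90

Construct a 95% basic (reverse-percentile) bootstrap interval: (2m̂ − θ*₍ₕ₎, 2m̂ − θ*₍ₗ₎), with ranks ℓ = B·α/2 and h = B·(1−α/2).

(136.08, 152.16)

Percentile endpoints at ranks 1 and 39: θ*₍1₎ = 136.86, θ*₍39₎ = 152.94.
Basic interval reflects these around m̂:
  lower = 2 × 144.51 − 152.94 = 136.08
  upper = 2 × 144.51 − 136.86 = 152.16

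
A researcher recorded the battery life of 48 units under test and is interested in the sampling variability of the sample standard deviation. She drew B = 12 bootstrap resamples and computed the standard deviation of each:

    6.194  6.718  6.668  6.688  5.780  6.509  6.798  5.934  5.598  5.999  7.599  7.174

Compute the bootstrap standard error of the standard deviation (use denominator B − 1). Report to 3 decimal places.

SE* = 0.592

Bootstrap SE is the standard deviation of the 12 replicate standard deviations.
Mean of replicates: (6.194 + 6.718 + 6.668 + 6.688 + 5.780 + 6.509 + 6.798 + 5.934 + 5.598 + 5.999 + 7.599 + 7.174) / 12 = 77.6590 / 12 = 6.4716
Sum of squared deviations: (−0.2776)² + (+0.2464)² + (+0.1964)² + (+0.2164)² + (−0.6916)² + (+0.0374)² + (+0.3264)² + (−0.5376)² + (−0.8736)² + (−0.4726)² + (+1.1274)² + (+0.7024)² = 3.8494
Variance = 3.8494 / 11 = 0.3499
SE* = √0.3499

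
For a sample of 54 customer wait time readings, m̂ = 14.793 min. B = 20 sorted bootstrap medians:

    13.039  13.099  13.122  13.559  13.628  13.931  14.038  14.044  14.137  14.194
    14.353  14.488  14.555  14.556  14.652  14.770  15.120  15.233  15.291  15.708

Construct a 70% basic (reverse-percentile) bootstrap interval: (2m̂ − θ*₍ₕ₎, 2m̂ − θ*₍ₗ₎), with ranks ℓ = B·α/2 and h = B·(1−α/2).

(14.466, 16.464)

Percentile endpoints at ranks 3 and 17: θ*₍3₎ = 13.122, θ*₍17₎ = 15.120.
Basic interval reflects these around m̂:
  lower = 2 × 14.793 − 15.120 = 14.466
  upper = 2 × 14.793 − 13.122 = 16.464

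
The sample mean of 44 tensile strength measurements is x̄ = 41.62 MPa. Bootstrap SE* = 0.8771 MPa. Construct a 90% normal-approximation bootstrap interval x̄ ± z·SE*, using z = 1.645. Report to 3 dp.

Margin = 1.645 × 0.8771 = 1.4428
Interval: 41.62 ± 1.4428

(40.177, 43.063)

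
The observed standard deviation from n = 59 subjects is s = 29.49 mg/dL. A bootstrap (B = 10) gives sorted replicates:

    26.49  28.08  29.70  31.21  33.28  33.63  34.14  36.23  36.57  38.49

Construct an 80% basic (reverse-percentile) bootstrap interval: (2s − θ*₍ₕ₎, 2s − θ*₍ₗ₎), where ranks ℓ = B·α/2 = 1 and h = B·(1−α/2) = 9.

(22.41, 32.49)

Percentile endpoints at ranks 1 and 9: θ*₍1₎ = 26.49, θ*₍9₎ = 36.57.
Basic interval reflects these around s:
  lower = 2 × 29.49 − 36.57 = 22.41
  upper = 2 × 29.49 − 26.49 = 32.49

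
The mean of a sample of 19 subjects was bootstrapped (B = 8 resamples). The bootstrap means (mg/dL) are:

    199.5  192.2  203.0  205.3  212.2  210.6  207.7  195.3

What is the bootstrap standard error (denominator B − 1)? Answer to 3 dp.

SE* = 7.147

Bootstrap SE is the standard deviation of the 8 replicate means.
Mean of replicates: (199.5 + 192.2 + 203.0 + 205.3 + 212.2 + 210.6 + 207.7 + 195.3) / 8 = 1625.8000 / 8 = 203.2250
Sum of squared deviations: (−3.7250)² + (−11.0250)² + (−0.2250)² + (+2.0750)² + (+8.9750)² + (+7.3750)² + (+4.4750)² + (−7.9250)² = 357.5550
Variance = 357.5550 / 7 = 51.0793
SE* = √51.0793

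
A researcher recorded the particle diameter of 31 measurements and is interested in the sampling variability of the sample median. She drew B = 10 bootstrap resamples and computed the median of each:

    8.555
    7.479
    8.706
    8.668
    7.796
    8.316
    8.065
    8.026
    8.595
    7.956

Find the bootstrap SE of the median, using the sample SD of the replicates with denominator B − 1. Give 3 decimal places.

SE* = 0.416

Bootstrap SE is the standard deviation of the 10 replicate medians.
Mean of replicates: (8.555 + 7.479 + 8.706 + 8.668 + 7.796 + 8.316 + 8.065 + 8.026 + 8.595 + 7.956) / 10 = 82.1620 / 10 = 8.2162
Sum of squared deviations: (+0.3388)² + (−0.7372)² + (+0.4898)² + (+0.4518)² + (−0.4202)² + (+0.0998)² + (−0.1512)² + (−0.1902)² + (+0.3788)² + (−0.2602)² = 1.5590
Variance = 1.5590 / 9 = 0.1732
SE* = √0.1732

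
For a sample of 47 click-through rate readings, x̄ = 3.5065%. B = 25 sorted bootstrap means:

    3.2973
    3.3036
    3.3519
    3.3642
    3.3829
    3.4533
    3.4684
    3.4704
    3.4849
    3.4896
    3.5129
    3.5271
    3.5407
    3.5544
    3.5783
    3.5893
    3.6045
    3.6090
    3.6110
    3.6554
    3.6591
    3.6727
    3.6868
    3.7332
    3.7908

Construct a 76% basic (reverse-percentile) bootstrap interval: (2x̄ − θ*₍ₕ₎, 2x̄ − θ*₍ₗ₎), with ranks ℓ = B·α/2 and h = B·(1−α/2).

Percentile endpoints at ranks 3 and 22: θ*₍3₎ = 3.3519, θ*₍22₎ = 3.6727.
Basic interval reflects these around x̄:
  lower = 2 × 3.5065 − 3.6727 = 3.3403
  upper = 2 × 3.5065 − 3.3519 = 3.6611

(3.3403, 3.6611)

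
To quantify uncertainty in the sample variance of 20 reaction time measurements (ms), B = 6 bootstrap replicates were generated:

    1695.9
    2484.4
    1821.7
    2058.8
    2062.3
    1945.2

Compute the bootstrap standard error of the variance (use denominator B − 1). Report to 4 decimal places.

SE* = 271.4684

Bootstrap SE is the standard deviation of the 6 replicate variances.
Mean of replicates: (1695.9 + 2484.4 + 1821.7 + 2058.8 + 2062.3 + 1945.2) / 6 = 12068.30000 / 6 = 2011.38333
Sum of squared deviations: (−315.48333)² + (+473.01667)² + (−189.68333)² + (+47.41667)² + (+50.91667)² + (−66.18333)² = 368475.34833
Variance = 368475.34833 / 5 = 73695.06967
SE* = √73695.06967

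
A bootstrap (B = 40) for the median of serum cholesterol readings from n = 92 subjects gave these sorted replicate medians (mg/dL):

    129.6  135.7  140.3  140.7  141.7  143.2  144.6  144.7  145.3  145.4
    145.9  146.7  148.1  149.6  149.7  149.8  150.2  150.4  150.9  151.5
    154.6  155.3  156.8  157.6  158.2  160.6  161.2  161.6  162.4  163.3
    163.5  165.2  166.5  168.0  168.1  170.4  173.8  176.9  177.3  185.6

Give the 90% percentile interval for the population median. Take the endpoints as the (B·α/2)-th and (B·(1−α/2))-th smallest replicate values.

α = 0.10; lower rank = 40 × 0.050 = 2; upper rank = 40 × 0.950 = 38.
The 2nd smallest replicate is 135.7; the 38th is 176.9.

(135.7, 176.9)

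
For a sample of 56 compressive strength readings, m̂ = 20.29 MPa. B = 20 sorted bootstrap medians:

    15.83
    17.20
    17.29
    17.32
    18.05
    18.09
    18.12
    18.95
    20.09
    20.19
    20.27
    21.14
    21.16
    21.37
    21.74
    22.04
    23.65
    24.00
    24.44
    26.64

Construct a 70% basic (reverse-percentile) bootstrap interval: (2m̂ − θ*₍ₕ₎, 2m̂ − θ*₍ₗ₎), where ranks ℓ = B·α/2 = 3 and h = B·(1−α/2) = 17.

Percentile endpoints at ranks 3 and 17: θ*₍3₎ = 17.29, θ*₍17₎ = 23.65.
Basic interval reflects these around m̂:
  lower = 2 × 20.29 − 23.65 = 16.93
  upper = 2 × 20.29 − 17.29 = 23.29

(16.93, 23.29)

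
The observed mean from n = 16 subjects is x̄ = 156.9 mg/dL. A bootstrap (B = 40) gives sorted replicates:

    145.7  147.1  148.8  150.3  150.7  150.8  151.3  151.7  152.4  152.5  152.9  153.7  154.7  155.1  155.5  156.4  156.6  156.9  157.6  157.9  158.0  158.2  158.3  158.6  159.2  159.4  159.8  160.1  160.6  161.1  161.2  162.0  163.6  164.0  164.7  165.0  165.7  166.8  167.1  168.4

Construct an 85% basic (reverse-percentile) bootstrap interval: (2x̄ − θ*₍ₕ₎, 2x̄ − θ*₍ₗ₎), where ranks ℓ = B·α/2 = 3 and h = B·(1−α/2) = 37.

Percentile endpoints at ranks 3 and 37: θ*₍3₎ = 148.8, θ*₍37₎ = 165.7.
Basic interval reflects these around x̄:
  lower = 2 × 156.9 − 165.7 = 148.1
  upper = 2 × 156.9 − 148.8 = 165.0

(148.1, 165.0)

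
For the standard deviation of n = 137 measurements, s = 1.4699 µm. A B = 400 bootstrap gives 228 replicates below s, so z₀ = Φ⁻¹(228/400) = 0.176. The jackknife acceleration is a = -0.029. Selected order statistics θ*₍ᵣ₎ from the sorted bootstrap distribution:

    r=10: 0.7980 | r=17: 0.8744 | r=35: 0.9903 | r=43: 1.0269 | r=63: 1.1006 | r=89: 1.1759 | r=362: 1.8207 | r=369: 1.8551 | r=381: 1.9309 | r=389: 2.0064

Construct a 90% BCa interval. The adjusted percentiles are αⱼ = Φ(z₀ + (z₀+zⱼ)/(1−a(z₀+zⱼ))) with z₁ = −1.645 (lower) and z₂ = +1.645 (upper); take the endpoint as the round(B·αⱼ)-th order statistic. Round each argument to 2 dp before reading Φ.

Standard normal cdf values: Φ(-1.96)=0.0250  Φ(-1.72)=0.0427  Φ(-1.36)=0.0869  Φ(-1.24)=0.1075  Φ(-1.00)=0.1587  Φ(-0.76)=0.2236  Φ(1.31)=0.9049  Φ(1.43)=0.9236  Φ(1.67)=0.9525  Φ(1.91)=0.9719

(0.9903, 2.0064)

Lower: z₀ + z₁ = 0.176 + (-1.645) = -1.469; 1 − a(z₀+z₁) = 1 − (-0.029)(-1.469) = 0.9574; argument = 0.176 + (-1.469)/0.9574 = -1.3584 → -1.36.
α₁ = Φ(-1.36) = 0.0869; rank = round(400 × 0.0869) = 35; θ*₍35₎ = 0.9903.
Upper: z₀ + z₂ = 1.821; 1 − a(z₀+z₂) = 1.0528; argument = 1.9057 → 1.91; α₂ = 0.9719; rank = 389; θ*₍389₎ = 2.0064.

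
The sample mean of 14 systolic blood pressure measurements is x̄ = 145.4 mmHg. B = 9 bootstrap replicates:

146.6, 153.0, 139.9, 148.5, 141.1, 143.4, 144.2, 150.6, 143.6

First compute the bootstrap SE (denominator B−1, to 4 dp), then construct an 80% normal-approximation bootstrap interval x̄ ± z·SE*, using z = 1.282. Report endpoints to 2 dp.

(139.80, 151.00)

Mean of replicates = 145.6556; sum of squared deviations = 152.6822; SE* = √(152.6822/8) = 4.3687
Margin = 1.282 × 4.3687 = 5.601
Interval: 145.4 ± 5.601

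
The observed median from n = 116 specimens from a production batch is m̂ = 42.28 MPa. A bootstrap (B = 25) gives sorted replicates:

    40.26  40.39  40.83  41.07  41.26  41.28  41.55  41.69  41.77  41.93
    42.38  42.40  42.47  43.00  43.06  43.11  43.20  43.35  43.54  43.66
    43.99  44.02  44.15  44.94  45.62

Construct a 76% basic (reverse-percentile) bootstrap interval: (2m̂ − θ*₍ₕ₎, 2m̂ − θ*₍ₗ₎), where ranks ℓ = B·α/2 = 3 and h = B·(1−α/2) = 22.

(40.54, 43.73)

Percentile endpoints at ranks 3 and 22: θ*₍3₎ = 40.83, θ*₍22₎ = 44.02.
Basic interval reflects these around m̂:
  lower = 2 × 42.28 − 44.02 = 40.54
  upper = 2 × 42.28 − 40.83 = 43.73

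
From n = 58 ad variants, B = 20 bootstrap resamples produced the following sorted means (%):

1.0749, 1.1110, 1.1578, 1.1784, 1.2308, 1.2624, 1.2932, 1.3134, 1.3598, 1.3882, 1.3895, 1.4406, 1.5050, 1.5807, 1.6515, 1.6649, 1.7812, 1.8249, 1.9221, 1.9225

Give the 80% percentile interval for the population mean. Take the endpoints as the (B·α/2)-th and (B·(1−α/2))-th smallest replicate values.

α = 0.20; lower rank = 20 × 0.100 = 2; upper rank = 20 × 0.900 = 18.
The 2nd smallest replicate is 1.1110; the 18th is 1.8249.

(1.1110, 1.8249)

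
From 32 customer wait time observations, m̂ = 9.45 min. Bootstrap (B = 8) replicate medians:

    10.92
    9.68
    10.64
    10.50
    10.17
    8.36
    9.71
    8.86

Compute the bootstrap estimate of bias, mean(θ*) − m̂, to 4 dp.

mean(θ*) = (10.92 + 9.68 + 10.64 + 10.50 + 10.17 + 8.36 + 9.71 + 8.86) / 8 = 9.85500
bias = 9.85500 − 9.45

bias = +0.4050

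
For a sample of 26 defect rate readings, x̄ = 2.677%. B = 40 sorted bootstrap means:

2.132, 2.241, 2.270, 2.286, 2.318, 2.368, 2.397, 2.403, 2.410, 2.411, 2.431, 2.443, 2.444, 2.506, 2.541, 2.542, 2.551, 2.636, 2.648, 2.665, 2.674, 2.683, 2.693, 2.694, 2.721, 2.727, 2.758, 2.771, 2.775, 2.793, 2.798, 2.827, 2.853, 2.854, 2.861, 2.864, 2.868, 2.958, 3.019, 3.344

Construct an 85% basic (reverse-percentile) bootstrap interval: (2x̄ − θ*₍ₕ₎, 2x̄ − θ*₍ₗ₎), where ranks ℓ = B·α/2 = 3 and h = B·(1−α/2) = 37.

(2.486, 3.084)

Percentile endpoints at ranks 3 and 37: θ*₍3₎ = 2.270, θ*₍37₎ = 2.868.
Basic interval reflects these around x̄:
  lower = 2 × 2.677 − 2.868 = 2.486
  upper = 2 × 2.677 − 2.270 = 3.084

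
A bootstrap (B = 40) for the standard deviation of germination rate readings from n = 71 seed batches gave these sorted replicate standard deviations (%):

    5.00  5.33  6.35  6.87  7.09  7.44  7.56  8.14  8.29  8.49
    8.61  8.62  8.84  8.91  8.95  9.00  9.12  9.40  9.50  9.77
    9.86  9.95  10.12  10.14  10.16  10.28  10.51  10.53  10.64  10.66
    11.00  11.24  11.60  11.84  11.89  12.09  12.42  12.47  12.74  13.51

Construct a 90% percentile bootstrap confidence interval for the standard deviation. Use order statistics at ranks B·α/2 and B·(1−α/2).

α = 0.10; lower rank = 40 × 0.050 = 2; upper rank = 40 × 0.950 = 38.
The 2nd smallest replicate is 5.33; the 38th is 12.47.

(5.33, 12.47)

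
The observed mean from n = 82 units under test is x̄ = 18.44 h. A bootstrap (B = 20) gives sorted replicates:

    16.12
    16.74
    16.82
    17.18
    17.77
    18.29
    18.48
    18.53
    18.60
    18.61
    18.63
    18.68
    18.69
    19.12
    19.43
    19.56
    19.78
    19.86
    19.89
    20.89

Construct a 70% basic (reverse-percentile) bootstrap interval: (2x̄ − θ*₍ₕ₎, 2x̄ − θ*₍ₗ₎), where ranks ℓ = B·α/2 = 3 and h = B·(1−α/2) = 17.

Percentile endpoints at ranks 3 and 17: θ*₍3₎ = 16.82, θ*₍17₎ = 19.78.
Basic interval reflects these around x̄:
  lower = 2 × 18.44 − 19.78 = 17.10
  upper = 2 × 18.44 − 16.82 = 20.06

(17.10, 20.06)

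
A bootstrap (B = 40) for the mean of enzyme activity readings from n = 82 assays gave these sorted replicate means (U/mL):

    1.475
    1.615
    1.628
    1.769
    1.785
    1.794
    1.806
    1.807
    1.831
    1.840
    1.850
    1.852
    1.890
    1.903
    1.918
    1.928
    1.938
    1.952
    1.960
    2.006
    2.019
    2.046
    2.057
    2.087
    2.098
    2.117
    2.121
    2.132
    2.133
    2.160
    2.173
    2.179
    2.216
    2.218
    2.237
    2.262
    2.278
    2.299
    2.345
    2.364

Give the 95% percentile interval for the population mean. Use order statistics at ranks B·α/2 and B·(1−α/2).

(1.475, 2.345)

α = 0.05; lower rank = 40 × 0.025 = 1; upper rank = 40 × 0.975 = 39.
The 1st smallest replicate is 1.475; the 39th is 2.345.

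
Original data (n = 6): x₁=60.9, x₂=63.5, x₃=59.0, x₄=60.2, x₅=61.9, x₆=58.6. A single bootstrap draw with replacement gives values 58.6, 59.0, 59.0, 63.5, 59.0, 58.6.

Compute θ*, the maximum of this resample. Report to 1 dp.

θ* = 63.5

Maximum = 63.5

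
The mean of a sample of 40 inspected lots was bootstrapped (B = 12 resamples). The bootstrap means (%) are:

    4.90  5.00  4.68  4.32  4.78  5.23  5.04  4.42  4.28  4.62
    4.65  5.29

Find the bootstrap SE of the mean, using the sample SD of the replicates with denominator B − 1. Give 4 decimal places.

Bootstrap SE is the standard deviation of the 12 replicate means.
Mean of replicates: (4.90 + 5.00 + 4.68 + 4.32 + 4.78 + 5.23 + 5.04 + 4.42 + 4.28 + 4.62 + 4.65 + 5.29) / 12 = 57.210000 / 12 = 4.767500
Sum of squared deviations: (+0.132500)² + (+0.232500)² + (−0.087500)² + (−0.447500)² + (+0.012500)² + (+0.462500)² + (+0.272500)² + (−0.347500)² + (−0.487500)² + (−0.147500)² + (−0.117500)² + (+0.522500)² = 1.234825
Variance = 1.234825 / 11 = 0.112257
SE* = √0.112257

SE* = 0.3350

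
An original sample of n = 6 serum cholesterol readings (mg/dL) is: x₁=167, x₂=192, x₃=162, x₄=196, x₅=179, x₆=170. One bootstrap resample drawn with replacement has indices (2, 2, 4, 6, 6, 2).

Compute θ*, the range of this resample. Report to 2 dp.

θ* = 26.00

Resample values: 192, 192, 196, 170, 170, 192.
Range = 196 − 170 = 26.00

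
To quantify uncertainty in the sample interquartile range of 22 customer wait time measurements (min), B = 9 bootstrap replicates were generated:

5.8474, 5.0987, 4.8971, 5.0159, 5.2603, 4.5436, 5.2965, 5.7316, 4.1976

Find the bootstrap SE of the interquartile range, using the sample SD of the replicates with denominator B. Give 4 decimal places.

Bootstrap SE is the standard deviation of the 9 replicate interquartile ranges.
Mean of replicates: (5.8474 + 5.0987 + 4.8971 + 5.0159 + 5.2603 + 4.5436 + 5.2965 + 5.7316 + 4.1976) / 9 = 45.88870 / 9 = 5.09874
Sum of squared deviations: (+0.74866)² + (−0.00004)² + (−0.20164)² + (−0.08284)² + (+0.16156)² + (−0.55514)² + (+0.19776)² + (+0.63286)² + (−0.90114)² = 2.19397
Variance = 2.19397 / 9 = 0.24377
SE* = √0.24377

SE* = 0.4937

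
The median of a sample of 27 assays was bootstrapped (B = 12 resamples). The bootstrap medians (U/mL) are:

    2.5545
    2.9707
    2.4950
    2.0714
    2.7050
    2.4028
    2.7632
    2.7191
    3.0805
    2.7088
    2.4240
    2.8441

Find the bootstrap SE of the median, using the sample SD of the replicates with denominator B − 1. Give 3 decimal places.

Bootstrap SE is the standard deviation of the 12 replicate medians.
Mean of replicates: (2.5545 + 2.9707 + 2.4950 + 2.0714 + 2.7050 + 2.4028 + 2.7632 + 2.7191 + 3.0805 + 2.7088 + 2.4240 + 2.8441) / 12 = 31.73910 / 12 = 2.64493
Sum of squared deviations: (−0.09043)² + (+0.32577)² + (−0.14993)² + (−0.57353)² + (+0.06007)² + (−0.24213)² + (+0.11827)² + (+0.07417)² + (+0.43557)² + (+0.06387)² + (−0.22093)² + (+0.19917)² = 0.82972
Variance = 0.82972 / 11 = 0.07543
SE* = √0.07543

SE* = 0.275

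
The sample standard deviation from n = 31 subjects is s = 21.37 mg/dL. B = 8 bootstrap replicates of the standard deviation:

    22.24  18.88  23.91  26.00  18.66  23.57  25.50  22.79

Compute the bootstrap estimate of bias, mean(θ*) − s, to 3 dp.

bias = +1.324

mean(θ*) = (22.24 + 18.88 + 23.91 + 26.00 + 18.66 + 23.57 + 25.50 + 22.79) / 8 = 22.6938
bias = 22.6938 − 21.37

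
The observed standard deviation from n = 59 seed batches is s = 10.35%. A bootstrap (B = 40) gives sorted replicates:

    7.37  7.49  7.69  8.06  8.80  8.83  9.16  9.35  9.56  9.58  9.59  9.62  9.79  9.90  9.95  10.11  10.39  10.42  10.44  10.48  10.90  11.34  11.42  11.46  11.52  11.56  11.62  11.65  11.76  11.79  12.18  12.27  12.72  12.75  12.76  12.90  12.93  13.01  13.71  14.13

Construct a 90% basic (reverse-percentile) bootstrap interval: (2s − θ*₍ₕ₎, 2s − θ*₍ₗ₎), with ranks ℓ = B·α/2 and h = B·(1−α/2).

Percentile endpoints at ranks 2 and 38: θ*₍2₎ = 7.49, θ*₍38₎ = 13.01.
Basic interval reflects these around s:
  lower = 2 × 10.35 − 13.01 = 7.69
  upper = 2 × 10.35 − 7.49 = 13.21

(7.69, 13.21)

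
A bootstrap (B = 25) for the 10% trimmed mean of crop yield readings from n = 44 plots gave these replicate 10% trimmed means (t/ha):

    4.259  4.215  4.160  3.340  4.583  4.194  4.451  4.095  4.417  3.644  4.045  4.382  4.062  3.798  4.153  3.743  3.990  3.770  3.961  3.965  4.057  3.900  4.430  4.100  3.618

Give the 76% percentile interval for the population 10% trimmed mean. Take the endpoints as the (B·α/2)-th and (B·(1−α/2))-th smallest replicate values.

(3.644, 4.417)

Sorted replicates: 3.340, 3.618, 3.644, 3.743, 3.770, 3.798, 3.900, 3.961, 3.965, 3.990, 4.045, 4.057, 4.062, 4.095, 4.100, 4.153, 4.160, 4.194, 4.215, 4.259, 4.382, 4.417, 4.430, 4.451, 4.583
α = 0.24; lower rank = 25 × 0.120 = 3; upper rank = 25 × 0.880 = 22.
The 3rd smallest replicate is 3.644; the 22nd is 4.417.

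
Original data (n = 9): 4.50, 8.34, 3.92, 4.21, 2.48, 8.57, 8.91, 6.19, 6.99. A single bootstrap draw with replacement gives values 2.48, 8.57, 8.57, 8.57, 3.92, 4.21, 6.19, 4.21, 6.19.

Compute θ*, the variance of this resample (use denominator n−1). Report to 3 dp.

Mean = 5.8789; sum of squared deviations = 42.8799
s² = 42.8799 / 8 = 5.3600

θ* = 5.360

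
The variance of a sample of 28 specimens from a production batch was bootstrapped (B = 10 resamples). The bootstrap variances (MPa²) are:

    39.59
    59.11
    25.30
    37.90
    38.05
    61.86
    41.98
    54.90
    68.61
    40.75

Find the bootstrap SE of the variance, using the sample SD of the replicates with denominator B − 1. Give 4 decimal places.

SE* = 13.5379

Bootstrap SE is the standard deviation of the 10 replicate variances.
Mean of replicates: (39.59 + 59.11 + 25.30 + 37.90 + 38.05 + 61.86 + 41.98 + 54.90 + 68.61 + 40.75) / 10 = 468.05000 / 10 = 46.80500
Sum of squared deviations: (−7.21500)² + (+12.30500)² + (−21.50500)² + (−8.90500)² + (−8.75500)² + (+15.05500)² + (−4.82500)² + (+8.09500)² + (+21.80500)² + (−6.05500)² = 1649.46705
Variance = 1649.46705 / 9 = 183.27412
SE* = √183.27412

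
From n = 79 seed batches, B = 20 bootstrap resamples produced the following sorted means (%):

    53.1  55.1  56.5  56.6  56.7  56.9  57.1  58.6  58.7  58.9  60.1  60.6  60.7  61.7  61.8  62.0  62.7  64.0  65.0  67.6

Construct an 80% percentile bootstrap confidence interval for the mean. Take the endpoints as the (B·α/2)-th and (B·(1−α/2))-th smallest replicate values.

α = 0.20; lower rank = 20 × 0.100 = 2; upper rank = 20 × 0.900 = 18.
The 2nd smallest replicate is 55.1; the 18th is 64.0.

(55.1, 64.0)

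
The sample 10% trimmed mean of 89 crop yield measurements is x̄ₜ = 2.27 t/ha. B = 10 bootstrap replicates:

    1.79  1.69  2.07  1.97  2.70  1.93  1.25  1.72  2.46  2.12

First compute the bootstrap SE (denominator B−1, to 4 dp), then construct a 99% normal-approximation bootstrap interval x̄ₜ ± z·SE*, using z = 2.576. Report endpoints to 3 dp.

(1.219, 3.321)

Mean of replicates = 1.9700; sum of squared deviations = 1.4988; SE* = √(1.4988/9) = 0.4081
Margin = 2.576 × 0.4081 = 1.0513
Interval: 2.27 ± 1.0513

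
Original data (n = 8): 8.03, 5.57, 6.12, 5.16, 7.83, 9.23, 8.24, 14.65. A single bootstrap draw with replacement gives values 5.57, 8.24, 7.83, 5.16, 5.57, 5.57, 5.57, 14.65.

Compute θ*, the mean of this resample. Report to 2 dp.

Mean = (5.57 + 8.24 + 7.83 + 5.16 + 5.57 + 5.57 + 5.57 + 14.65) / 8 = 58.160 / 8 = 7.27

θ* = 7.27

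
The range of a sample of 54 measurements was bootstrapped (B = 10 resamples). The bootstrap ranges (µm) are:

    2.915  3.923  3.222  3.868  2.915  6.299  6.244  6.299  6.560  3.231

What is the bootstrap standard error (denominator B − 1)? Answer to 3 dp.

Bootstrap SE is the standard deviation of the 10 replicate ranges.
Mean of replicates: (2.915 + 3.923 + 3.222 + 3.868 + 2.915 + 6.299 + 6.244 + 6.299 + 6.560 + 3.231) / 10 = 45.4760 / 10 = 4.5476
Sum of squared deviations: (−1.6326)² + (−0.6246)² + (−1.3256)² + (−0.6796)² + (−1.6326)² + (+1.7514)² + (+1.6964)² + (+1.7514)² + (+2.0124)² + (−1.3166)² = 22.7357
Variance = 22.7357 / 9 = 2.5262
SE* = √2.5262

SE* = 1.589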